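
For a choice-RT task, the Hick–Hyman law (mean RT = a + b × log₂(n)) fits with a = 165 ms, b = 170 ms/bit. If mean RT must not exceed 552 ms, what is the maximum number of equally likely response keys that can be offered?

4

Set 165 + 170·log₂ n ≤ 552 → log₂ n ≤ (552 − 165)/170 = 2.2765.
So n ≤ 2^2.2765 = 4.845; the largest integer n is 4.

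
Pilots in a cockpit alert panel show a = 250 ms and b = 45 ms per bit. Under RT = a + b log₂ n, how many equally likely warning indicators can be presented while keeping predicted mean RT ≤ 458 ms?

Information budget: (458 − 250)/45 = 4.6222 bits, so n ≤ 2^4.6222 = 24.628 → at most 24.

24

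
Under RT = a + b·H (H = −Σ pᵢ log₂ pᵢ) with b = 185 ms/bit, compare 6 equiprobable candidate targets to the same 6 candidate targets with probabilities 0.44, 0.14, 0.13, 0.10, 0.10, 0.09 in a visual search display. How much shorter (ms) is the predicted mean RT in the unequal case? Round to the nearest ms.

57 ms

The RT saving is b·ΔH. Equiprobable H₀ = log₂(6) = 2.5850 bits; with the given probabilities H = 2.2779 bits.
b·(H₀ − H) = 185 × (2.5850 − 2.2779) = 56.80 ms.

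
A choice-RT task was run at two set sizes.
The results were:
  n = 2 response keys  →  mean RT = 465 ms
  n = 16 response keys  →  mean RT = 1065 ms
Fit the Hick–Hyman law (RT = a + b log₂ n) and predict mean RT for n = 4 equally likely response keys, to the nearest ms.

Fit slope and intercept:
  b = (1065 − 465) / (log₂ 16 − log₂ 2) = 600 / (4 − 1) = 200 ms/bit
  a = 465 − 200 × 1 = 265 ms
Then RT(4) = 265 + 200 × log₂ 4 = 265 + 200 × 2 ≈ 665.000 ms.

665 ms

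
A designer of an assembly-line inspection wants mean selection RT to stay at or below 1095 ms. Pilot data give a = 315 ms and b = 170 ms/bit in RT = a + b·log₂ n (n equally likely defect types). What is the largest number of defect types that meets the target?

24

170·log₂ n ≤ 1095 − 315 = 780, giving log₂ n ≤ 4.5882 and n ≤ 24.055. The largest whole number is 24.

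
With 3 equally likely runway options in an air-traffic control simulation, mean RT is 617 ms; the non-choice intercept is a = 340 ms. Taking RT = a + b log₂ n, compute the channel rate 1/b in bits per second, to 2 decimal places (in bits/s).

b = (617 − 340)/log₂ 3 = 277/1.5850 = 174.768 ms per bit = 0.17477 s/bit; the reciprocal is 5.722 bits/s.

5.72 bits/s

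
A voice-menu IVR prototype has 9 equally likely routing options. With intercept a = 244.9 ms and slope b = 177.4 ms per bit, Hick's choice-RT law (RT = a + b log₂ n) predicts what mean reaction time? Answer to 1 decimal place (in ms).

log₂(9) = 3.1699 bits, so RT = 244.9 + 177.4 × 3.1699 ≈ 807.245 ms.

807.2 ms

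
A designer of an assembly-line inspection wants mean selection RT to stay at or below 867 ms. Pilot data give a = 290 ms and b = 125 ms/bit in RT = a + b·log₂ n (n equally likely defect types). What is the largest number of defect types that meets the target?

125·log₂ n ≤ 867 − 290 = 577, giving log₂ n ≤ 4.6160 and n ≤ 24.522. The largest whole number is 24.

24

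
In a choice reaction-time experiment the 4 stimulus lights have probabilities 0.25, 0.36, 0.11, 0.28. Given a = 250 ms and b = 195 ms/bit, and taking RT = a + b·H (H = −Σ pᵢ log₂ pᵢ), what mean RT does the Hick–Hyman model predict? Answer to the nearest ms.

620 ms

Entropy contributions −pᵢ log₂ pᵢ: 0.5000, 0.5306, 0.3503, 0.5142; sum H = 1.8951 bits.
RT = a + bH = 250 + 195·1.8951 = 619.55 ms.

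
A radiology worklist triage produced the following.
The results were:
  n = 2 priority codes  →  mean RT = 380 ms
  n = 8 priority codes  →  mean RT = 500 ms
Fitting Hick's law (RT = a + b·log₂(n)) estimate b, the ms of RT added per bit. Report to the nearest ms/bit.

60 ms/bit

The slope on a log₂ axis is (500 − 380) / (3 − 1) = 60 ms/bit.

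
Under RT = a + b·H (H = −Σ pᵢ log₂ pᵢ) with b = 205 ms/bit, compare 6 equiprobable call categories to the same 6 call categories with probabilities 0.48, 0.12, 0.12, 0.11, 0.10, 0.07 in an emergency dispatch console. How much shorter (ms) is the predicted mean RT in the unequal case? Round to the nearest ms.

The RT saving is b·ΔH. Equiprobable H₀ = log₂(6) = 2.5850 bits; with the given probabilities H = 2.1934 bits.
b·(H₀ − H) = 205 × (2.5850 − 2.1934) = 80.26 ms.

80 ms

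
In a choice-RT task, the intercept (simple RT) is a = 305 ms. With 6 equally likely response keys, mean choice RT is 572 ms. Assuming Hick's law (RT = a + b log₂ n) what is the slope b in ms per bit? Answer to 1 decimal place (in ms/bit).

log₂(6) = 2.5850 bits.
b = (RT − a)/log₂ n = (572 − 305) / 2.5850 = 103.290 ms/bit.

103.3 ms/bit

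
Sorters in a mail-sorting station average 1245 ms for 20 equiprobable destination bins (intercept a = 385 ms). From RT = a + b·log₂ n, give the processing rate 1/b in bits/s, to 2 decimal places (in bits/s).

5.03 bits/s

b = (1245 − 385)/log₂ 20 = 860/4.3219 = 198.985 ms per bit = 0.19899 s/bit; the reciprocal is 5.025 bits/s.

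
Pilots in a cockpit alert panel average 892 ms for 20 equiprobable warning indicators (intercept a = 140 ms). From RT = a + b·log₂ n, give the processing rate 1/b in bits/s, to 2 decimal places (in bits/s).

b = (892 − 140)/log₂ 20 = 752/4.3219 = 173.996 ms per bit = 0.17400 s/bit; the reciprocal is 5.747 bits/s.

5.75 bits/s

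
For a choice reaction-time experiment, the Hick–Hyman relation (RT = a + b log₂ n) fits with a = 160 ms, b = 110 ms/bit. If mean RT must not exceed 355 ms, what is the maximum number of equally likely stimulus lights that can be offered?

Information budget: (355 − 160)/110 = 1.7727 bits, so n ≤ 2^1.7727 = 3.417 → at most 3.

3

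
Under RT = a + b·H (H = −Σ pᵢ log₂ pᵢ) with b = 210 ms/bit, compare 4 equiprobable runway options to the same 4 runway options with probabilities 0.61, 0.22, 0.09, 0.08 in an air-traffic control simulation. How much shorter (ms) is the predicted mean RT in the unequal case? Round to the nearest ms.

Equiprobable entropy H₀ = log₂ 4 = 2.0000 bits.
Skewed entropy H = −Σ pᵢ log₂ pᵢ = 1.5197 bits.
ΔRT = b·(H₀ − H) = 210 × 0.4803 = 100.85 ms.

101 ms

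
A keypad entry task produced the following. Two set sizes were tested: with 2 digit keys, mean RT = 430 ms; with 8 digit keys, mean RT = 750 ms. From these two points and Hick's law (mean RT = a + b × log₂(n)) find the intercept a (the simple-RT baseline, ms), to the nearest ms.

270 ms

Slope: b = (750 − 430) / (log₂ 8 − log₂ 2) = 320/2.0000 = 160 ms/bit.
Intercept: a = 430 − 160·log₂(2) = 270.000 ms.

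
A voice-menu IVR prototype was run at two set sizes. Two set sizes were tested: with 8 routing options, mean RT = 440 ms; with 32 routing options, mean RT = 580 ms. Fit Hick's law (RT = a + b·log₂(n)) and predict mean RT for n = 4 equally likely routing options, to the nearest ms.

370 ms

With log₂ n on the abscissa the relation is linear; from the two conditions:
  b = (580 − 440) / (log₂ 32 − log₂ 8) = 140 / (5 − 3) = 70 ms/bit
  a = 440 − 70 × 3 = 230 ms
Then RT(4) = 230 + 70 × log₂ 4 = 230 + 70 × 2 ≈ 370.000 ms.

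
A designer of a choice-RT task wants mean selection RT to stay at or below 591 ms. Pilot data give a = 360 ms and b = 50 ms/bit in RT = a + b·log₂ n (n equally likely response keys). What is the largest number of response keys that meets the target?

24

Information budget: (591 − 360)/50 = 4.6200 bits, so n ≤ 2^4.6200 = 24.590 → at most 24.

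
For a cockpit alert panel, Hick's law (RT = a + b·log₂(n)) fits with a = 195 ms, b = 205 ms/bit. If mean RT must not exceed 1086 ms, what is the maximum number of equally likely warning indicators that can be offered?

205·log₂ n ≤ 1086 − 195 = 891, giving log₂ n ≤ 4.3463 and n ≤ 20.341. The largest whole number is 20.

20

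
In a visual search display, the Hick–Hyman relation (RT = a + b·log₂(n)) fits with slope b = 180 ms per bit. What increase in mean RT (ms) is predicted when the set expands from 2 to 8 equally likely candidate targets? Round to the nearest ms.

360 ms

ΔRT = (a + b log₂ n₂) − (a + b log₂ n₁) = b·(log₂ n₂ − log₂ n₁).
log₂(8) − log₂(2) = log₂(8/2) = log₂(4) = 2.
ΔRT = 180 × 2.0000 = 360.000 ms.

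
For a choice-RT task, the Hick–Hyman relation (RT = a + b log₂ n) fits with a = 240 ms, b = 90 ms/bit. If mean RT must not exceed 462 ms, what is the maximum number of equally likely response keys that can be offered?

5

Set 240 + 90·log₂ n ≤ 462 → log₂ n ≤ (462 − 240)/90 = 2.4667.
So n ≤ 2^2.4667 = 5.528; the largest integer n is 5.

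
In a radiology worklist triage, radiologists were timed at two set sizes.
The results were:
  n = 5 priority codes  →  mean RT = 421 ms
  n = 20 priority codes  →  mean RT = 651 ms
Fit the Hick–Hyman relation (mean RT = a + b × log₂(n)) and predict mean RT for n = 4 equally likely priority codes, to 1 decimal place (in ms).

With log₂ n on the abscissa the relation is linear; from the two conditions:
  b = (651 − 421) / (log₂ 20 − log₂ 5) = 230 / (4.3219 − 2.3219) = 115.000 ms/bit
  a = 421 − 115.000 × 2.3219 = 153.978 ms
Then RT(4) = 153.978 + 115.000 × log₂ 4 = 153.978 + 115.000 × 2 ≈ 383.978 ms.

384.0 ms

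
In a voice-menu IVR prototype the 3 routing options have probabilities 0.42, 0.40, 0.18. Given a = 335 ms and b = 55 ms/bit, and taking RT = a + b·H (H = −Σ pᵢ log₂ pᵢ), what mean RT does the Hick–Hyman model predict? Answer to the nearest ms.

Entropy contributions −pᵢ log₂ pᵢ: 0.5256, 0.5288, 0.4453; sum H = 1.4997 bits.
RT = a + bH = 335 + 55·1.4997 = 417.48 ms.

417 ms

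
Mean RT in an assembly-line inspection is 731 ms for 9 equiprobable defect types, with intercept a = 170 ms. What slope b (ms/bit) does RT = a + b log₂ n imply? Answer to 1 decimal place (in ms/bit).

log₂(9) = 3.1699 bits.
b = (RT − a)/log₂ n = (731 − 170) / 3.1699 = 176.976 ms/bit.

177.0 ms/bit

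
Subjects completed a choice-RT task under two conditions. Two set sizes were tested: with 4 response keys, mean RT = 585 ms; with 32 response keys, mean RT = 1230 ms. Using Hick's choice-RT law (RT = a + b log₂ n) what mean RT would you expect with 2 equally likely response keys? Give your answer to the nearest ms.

RT is linear in log₂ n, so two points fix the line:
  b = (1230 − 585) / (log₂ 32 − log₂ 4) = 645 / (5 − 2) = 215 ms/bit
  a = 585 − 215 × 2 = 155 ms
Then RT(2) = 155 + 215 × log₂ 2 = 155 + 215 × 1 ≈ 370.000 ms.

370 ms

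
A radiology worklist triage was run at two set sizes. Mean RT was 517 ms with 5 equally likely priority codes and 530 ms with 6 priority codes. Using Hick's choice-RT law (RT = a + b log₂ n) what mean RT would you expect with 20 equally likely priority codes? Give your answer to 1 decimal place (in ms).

Solve the two-equation system in a and b:
  b = (530 − 517) / (log₂ 6 − log₂ 5) = 13 / (2.5850 − 2.3219) = 49.423 ms/bit
  a = 517 − 49.423 × 2.3219 = 402.243 ms
Then RT(20) = 402.243 + 49.423 × log₂ 20 = 402.243 + 49.423 × 4.3219 ≈ 615.846 ms.

615.8 ms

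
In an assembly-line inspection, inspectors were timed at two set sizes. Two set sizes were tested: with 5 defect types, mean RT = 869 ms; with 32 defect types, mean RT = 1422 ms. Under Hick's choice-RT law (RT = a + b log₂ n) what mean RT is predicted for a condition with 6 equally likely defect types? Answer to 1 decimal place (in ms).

Solve the two-equation system in a and b:
  b = (1422 − 869) / (log₂ 32 − log₂ 5) = 553 / (5 − 2.3219) = 206.492 ms/bit
  a = 869 − 206.492 × 2.3219 = 389.541 ms
Then RT(6) = 389.541 + 206.492 × log₂ 6 = 389.541 + 206.492 × 2.5850 ≈ 923.314 ms.

923.3 ms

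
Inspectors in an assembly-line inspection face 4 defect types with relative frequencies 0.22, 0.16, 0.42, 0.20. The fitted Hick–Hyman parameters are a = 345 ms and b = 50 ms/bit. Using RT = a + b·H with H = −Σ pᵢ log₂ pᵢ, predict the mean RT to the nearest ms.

H = 0.22·log₂(1/0.22) + 0.16·log₂(1/0.16) + 0.42·log₂(1/0.42) + 0.20·log₂(1/0.20) = 1.8936 bits.
RT = 345 + 50 × 1.8936 = 439.68 ms.

440 ms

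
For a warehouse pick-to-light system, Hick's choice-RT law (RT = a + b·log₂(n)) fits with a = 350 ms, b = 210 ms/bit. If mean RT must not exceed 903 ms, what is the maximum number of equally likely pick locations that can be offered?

210·log₂ n ≤ 903 − 350 = 553, giving log₂ n ≤ 2.6333 and n ≤ 6.205. The largest whole number is 6.

6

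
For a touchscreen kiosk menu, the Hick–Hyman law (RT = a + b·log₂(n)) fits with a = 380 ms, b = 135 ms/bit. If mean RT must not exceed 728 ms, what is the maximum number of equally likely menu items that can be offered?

135·log₂ n ≤ 728 − 380 = 348, giving log₂ n ≤ 2.5778 and n ≤ 5.970. The largest whole number is 5.

5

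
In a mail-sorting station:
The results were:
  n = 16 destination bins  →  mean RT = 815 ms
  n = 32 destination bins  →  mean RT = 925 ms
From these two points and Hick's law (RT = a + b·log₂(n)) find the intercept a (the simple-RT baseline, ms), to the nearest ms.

375 ms

b = (RT₂ − RT₁)/(log₂ n₂ − log₂ n₁) = (925 − 815)/(5 − 4) = 110 ms/bit.
Intercept: a = 815 − 110·log₂(16) = 375.000 ms.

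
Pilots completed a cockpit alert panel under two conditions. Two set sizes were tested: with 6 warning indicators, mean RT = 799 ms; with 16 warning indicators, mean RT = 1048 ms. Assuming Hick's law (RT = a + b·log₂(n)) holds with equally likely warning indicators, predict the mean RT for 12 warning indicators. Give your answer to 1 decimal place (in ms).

975.0 ms

With log₂ n on the abscissa the relation is linear; from the two conditions:
  b = (1048 − 799) / (log₂ 16 − log₂ 6) = 249 / (4 − 2.5850) = 175.967 ms/bit
  a = 799 − 175.967 × 2.5850 = 344.132 ms
Then RT(12) = 344.132 + 175.967 × log₂ 12 = 344.132 + 175.967 × 3.5850 ≈ 974.967 ms.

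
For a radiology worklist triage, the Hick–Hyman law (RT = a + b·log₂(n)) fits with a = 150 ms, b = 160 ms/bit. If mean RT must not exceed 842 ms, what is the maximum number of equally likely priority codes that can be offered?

20

160·log₂ n ≤ 842 − 150 = 692, giving log₂ n ≤ 4.3250 and n ≤ 20.043. The largest whole number is 20.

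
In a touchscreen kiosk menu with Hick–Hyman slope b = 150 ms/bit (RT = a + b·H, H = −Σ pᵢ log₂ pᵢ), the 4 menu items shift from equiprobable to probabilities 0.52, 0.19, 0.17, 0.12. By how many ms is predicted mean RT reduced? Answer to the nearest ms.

Equiprobable entropy H₀ = log₂ 4 = 2.0000 bits.
Skewed entropy H = −Σ pᵢ log₂ pᵢ = 1.7475 bits.
ΔRT = b·(H₀ − H) = 150 × 0.2525 = 37.88 ms.

38 ms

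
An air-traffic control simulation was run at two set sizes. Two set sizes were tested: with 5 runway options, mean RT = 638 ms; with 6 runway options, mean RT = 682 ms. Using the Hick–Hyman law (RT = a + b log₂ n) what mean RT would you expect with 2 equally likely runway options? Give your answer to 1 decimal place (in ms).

416.9 ms

Fit slope and intercept:
  b = (682 − 638) / (log₂ 6 − log₂ 5) = 44 / (2.5850 − 2.3219) = 167.278 ms/bit
  a = 638 − 167.278 × 2.3219 = 249.591 ms
Then RT(2) = 249.591 + 167.278 × log₂ 2 = 249.591 + 167.278 × 1 ≈ 416.870 ms.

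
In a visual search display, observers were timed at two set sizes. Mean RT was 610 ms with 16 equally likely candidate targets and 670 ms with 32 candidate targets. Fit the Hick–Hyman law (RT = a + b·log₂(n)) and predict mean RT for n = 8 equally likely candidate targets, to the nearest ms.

550 ms

RT is linear in log₂ n, so two points fix the line:
  b = (670 − 610) / (log₂ 32 − log₂ 16) = 60 / (5 − 4) = 60 ms/bit
  a = 610 − 60 × 4 = 370 ms
Then RT(8) = 370 + 60 × log₂ 8 = 370 + 60 × 3 ≈ 550.000 ms.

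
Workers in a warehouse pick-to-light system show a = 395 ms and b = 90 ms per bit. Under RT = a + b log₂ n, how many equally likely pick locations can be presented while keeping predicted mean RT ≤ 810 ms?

24

90·log₂ n ≤ 810 − 395 = 415, giving log₂ n ≤ 4.6111 and n ≤ 24.439. The largest whole number is 24.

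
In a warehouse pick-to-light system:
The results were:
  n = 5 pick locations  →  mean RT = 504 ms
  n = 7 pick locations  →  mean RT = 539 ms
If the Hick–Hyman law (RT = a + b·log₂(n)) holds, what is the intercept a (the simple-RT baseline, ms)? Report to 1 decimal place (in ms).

The slope on a log₂ axis is (539 − 504) / (2.8074 − 2.3219) = 72.101 ms/bit.
Intercept: a = 504 − 72.101·log₂(5) = 336.586 ms.

336.6 ms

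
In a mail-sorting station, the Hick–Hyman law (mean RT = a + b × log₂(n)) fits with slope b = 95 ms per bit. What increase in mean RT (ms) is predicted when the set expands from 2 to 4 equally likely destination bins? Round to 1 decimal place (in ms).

ΔRT = (a + b log₂ n₂) − (a + b log₂ n₁) = b·(log₂ n₂ − log₂ n₁).
log₂(4) − log₂(2) = log₂(4/2) = log₂(2) = 1.
ΔRT = 95 × 1.0000 = 95.000 ms.

95.0 ms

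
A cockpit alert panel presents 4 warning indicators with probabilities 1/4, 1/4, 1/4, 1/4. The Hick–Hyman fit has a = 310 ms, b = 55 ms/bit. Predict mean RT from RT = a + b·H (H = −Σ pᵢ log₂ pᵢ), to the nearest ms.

H = −Σ pᵢ log₂ pᵢ = 0.25·2 + 0.25·2 + 0.25·2 + 0.25·2 = 2.000 bits.
RT = 310 + 55 × 2.000 = 420.00 ms.

420 ms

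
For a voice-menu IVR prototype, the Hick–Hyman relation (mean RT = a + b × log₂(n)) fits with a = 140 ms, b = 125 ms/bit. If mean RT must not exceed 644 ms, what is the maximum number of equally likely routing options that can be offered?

125·log₂ n ≤ 644 − 140 = 504, giving log₂ n ≤ 4.0320 and n ≤ 16.359. The largest whole number is 16.

16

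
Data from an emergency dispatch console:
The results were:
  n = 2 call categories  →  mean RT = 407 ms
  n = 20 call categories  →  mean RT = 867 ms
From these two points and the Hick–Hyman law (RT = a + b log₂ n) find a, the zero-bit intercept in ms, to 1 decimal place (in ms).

268.5 ms

b = (RT₂ − RT₁)/(log₂ n₂ − log₂ n₁) = (867 − 407)/(4.3219 − 1) = 138.474 ms/bit.
Intercept: a = 407 − 138.474·log₂(2) = 268.526 ms.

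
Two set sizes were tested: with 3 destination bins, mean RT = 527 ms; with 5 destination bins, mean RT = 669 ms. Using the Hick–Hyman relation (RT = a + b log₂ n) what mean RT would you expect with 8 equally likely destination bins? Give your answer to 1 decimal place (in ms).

RT is linear in log₂ n, so two points fix the line:
  b = (669 − 527) / (log₂ 5 − log₂ 3) = 142 / (2.3219 − 1.5850) = 192.682 ms/bit
  a = 527 − 192.682 × 1.5850 = 221.606 ms
Then RT(8) = 221.606 + 192.682 × log₂ 8 = 221.606 + 192.682 × 3 ≈ 799.652 ms.

799.7 ms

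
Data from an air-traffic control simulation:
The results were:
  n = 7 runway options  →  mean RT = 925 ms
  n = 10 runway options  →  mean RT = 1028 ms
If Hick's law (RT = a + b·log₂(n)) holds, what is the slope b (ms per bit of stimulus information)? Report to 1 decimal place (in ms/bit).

Slope: b = (1028 − 925) / (log₂ 10 − log₂ 7) = 103/0.5146 = 200.166 ms/bit.

200.2 ms/bit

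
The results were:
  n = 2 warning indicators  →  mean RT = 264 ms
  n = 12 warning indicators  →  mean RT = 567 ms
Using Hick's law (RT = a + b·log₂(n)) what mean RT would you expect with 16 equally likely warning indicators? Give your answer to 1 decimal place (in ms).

Fit slope and intercept:
  b = (567 − 264) / (log₂ 12 − log₂ 2) = 303 / (3.5850 − 1) = 117.216 ms/bit
  a = 264 − 117.216 × 1 = 146.784 ms
Then RT(16) = 146.784 + 117.216 × log₂ 16 = 146.784 + 117.216 × 4 ≈ 615.649 ms.

615.6 ms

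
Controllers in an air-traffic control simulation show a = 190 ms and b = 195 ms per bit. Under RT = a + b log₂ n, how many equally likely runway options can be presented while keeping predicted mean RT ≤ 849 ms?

10

Set 190 + 195·log₂ n ≤ 849 → log₂ n ≤ (849 − 190)/195 = 3.3795.
So n ≤ 2^3.3795 = 10.407; the largest integer n is 10.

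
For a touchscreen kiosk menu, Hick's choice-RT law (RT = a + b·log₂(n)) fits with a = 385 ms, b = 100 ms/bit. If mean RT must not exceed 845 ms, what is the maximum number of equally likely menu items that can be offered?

24

Set 385 + 100·log₂ n ≤ 845 → log₂ n ≤ (845 − 385)/100 = 4.6000.
So n ≤ 2^4.6000 = 24.251; the largest integer n is 24.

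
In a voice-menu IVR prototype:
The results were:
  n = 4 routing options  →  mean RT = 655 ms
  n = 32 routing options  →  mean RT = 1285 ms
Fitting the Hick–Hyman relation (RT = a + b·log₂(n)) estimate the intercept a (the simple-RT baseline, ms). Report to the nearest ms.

235 ms

The slope on a log₂ axis is (1285 − 655) / (5 − 2) = 210 ms/bit.
Intercept: a = 655 − 210·log₂(4) = 235.000 ms.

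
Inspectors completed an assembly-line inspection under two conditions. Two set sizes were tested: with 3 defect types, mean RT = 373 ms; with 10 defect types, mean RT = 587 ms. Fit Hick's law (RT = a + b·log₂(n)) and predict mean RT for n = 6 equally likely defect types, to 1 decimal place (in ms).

With log₂ n on the abscissa the relation is linear; from the two conditions:
  b = (587 − 373) / (log₂ 10 − log₂ 3) = 214 / (3.3219 − 1.5850) = 123.203 ms/bit
  a = 373 − 123.203 × 1.5850 = 177.727 ms
Then RT(6) = 177.727 + 123.203 × log₂ 6 = 177.727 + 123.203 × 2.5850 ≈ 496.203 ms.

496.2 ms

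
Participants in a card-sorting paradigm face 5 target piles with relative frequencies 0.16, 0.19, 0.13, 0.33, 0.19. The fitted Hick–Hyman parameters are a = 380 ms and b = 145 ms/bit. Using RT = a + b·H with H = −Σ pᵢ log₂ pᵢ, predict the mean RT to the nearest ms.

705 ms

Entropy contributions −pᵢ log₂ pᵢ: 0.4230, 0.4552, 0.3826, 0.5278, 0.4552; sum H = 2.2439 bits.
RT = a + bH = 380 + 145·2.2439 = 705.37 ms.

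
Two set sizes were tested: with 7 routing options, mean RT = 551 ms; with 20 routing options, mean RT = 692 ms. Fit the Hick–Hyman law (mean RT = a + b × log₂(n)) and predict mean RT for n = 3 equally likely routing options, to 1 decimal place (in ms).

Fit slope and intercept:
  b = (692 − 551) / (log₂ 20 − log₂ 7) = 141 / (4.3219 − 2.8074) = 93.096 ms/bit
  a = 551 − 93.096 × 2.8074 = 289.648 ms
Then RT(3) = 289.648 + 93.096 × log₂ 3 = 289.648 + 93.096 × 1.5850 ≈ 437.201 ms.

437.2 ms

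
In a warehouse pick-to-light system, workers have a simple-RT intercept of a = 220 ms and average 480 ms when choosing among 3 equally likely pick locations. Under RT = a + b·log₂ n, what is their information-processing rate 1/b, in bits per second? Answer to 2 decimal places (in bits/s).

Choice component = 480 − 220 = 260 ms over log₂(3) = 1.5850 bits.
b = 260 / 1.5850 = 164.042 ms/bit, so 1/b = 6.096 bits/s.

6.10 bits/s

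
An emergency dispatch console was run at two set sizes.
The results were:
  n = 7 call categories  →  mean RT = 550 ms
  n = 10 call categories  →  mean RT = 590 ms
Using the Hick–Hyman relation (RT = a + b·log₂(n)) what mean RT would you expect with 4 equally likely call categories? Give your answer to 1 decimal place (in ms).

487.2 ms

Fit slope and intercept:
  b = (590 − 550) / (log₂ 10 − log₂ 7) = 40 / (3.3219 − 2.8074) = 77.734 ms/bit
  a = 550 − 77.734 × 2.8074 = 331.772 ms
Then RT(4) = 331.772 + 77.734 × log₂ 4 = 331.772 + 77.734 × 2 ≈ 487.241 ms.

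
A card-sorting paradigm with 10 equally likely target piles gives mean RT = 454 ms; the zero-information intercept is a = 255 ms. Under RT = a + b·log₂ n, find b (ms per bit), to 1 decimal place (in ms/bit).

10 alternatives carry log₂ 10 = 3.3219 bits; the choice cost is 454 − 255 = 199 ms, so b = 199/3.3219 = 59.905 ms/bit.

59.9 ms/bit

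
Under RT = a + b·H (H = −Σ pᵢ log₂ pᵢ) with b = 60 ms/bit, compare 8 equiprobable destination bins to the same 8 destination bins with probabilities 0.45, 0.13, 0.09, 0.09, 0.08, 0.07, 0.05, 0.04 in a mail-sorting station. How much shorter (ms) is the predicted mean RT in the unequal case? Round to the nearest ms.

31 ms

Equiprobable entropy H₀ = log₂ 8 = 3.0000 bits.
Skewed entropy H = −Σ pᵢ log₂ pᵢ = 2.4883 bits.
ΔRT = b·(H₀ − H) = 60 × 0.5117 = 30.70 ms.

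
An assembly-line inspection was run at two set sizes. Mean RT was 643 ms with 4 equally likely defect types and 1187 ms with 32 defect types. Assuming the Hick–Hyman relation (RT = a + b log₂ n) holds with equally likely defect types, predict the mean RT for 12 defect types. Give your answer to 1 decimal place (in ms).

930.4 ms

Solve the two-equation system in a and b:
  b = (1187 − 643) / (log₂ 32 − log₂ 4) = 544 / (5 − 2) = 181.333 ms/bit
  a = 643 − 181.333 × 2 = 280.333 ms
Then RT(12) = 280.333 + 181.333 × log₂ 12 = 280.333 + 181.333 × 3.5850 ≈ 930.407 ms.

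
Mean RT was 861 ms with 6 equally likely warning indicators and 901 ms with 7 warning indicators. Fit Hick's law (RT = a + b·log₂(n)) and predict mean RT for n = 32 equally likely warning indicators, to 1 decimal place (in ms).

Fit slope and intercept:
  b = (901 − 861) / (log₂ 7 − log₂ 6) = 40 / (2.8074 − 2.5850) = 179.862 ms/bit
  a = 861 − 179.862 × 2.5850 = 396.063 ms
Then RT(32) = 396.063 + 179.862 × log₂ 32 = 396.063 + 179.862 × 5 ≈ 1295.374 ms.

1295.4 ms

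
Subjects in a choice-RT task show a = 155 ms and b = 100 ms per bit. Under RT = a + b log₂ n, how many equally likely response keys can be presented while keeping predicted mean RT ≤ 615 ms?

24

100·log₂ n ≤ 615 − 155 = 460, giving log₂ n ≤ 4.6000 and n ≤ 24.251. The largest whole number is 24.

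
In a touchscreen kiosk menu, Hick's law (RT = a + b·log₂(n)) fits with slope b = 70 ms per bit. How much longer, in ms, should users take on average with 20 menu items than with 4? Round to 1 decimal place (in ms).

The intercept a cancels: ΔRT = b·(log₂ n₂ − log₂ n₁) = b·log₂(n₂/n₁).
log₂(20) − log₂(4) = 4.3219 − 2 = 2.3219.
ΔRT = 70 × 2.3219 = 162.535 ms.

162.5 ms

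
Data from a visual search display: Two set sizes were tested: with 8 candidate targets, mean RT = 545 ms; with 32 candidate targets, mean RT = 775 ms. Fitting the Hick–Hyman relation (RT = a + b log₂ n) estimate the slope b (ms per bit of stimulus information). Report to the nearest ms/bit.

115 ms/bit

The slope on a log₂ axis is (775 − 545) / (5 − 3) = 115 ms/bit.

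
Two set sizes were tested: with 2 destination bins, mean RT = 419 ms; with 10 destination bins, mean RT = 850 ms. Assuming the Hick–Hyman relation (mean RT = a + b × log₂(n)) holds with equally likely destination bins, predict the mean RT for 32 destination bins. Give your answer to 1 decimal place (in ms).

RT is linear in log₂ n, so two points fix the line:
  b = (850 − 419) / (log₂ 10 − log₂ 2) = 431 / (3.3219 − 1) = 185.622 ms/bit
  a = 419 − 185.622 × 1 = 233.378 ms
Then RT(32) = 233.378 + 185.622 × log₂ 32 = 233.378 + 185.622 × 5 ≈ 1161.486 ms.

1161.5 ms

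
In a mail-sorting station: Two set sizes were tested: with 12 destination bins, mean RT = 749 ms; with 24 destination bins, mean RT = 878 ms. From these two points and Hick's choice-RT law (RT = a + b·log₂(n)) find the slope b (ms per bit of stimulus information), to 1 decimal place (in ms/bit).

The slope on a log₂ axis is (878 − 749) / (4.5850 − 3.5850) = 129.000 ms/bit.

129.0 ms/bit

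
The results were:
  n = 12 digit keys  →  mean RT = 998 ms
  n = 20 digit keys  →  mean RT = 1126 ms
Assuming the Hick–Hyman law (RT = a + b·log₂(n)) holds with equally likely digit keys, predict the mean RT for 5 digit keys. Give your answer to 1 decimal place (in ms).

778.6 ms

RT is linear in log₂ n, so two points fix the line:
  b = (1126 − 998) / (log₂ 20 − log₂ 12) = 128 / (4.3219 − 3.5850) = 173.685 ms/bit
  a = 998 − 173.685 × 3.5850 = 375.345 ms
Then RT(5) = 375.345 + 173.685 × log₂ 5 = 375.345 + 173.685 × 2.3219 ≈ 778.630 ms.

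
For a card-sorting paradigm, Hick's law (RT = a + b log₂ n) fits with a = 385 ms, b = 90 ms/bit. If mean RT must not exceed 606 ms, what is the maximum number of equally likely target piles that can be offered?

5

Information budget: (606 − 385)/90 = 2.4556 bits, so n ≤ 2^2.4556 = 5.485 → at most 5.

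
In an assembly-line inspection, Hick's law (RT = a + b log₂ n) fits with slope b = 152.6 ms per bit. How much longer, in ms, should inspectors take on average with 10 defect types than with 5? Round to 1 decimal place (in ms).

Only the slope matters, since a is common to both: ΔRT = b·log₂(n₂/n₁).
log₂(10) − log₂(5) = log₂(10/5) = log₂(2) = 1.
ΔRT = 152.6 × 1.0000 = 152.600 ms.

152.6 ms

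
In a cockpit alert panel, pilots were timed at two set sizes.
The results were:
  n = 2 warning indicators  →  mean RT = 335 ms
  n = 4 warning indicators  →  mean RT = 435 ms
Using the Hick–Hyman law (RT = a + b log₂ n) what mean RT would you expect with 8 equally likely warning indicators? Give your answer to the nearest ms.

Fit slope and intercept:
  b = (435 − 335) / (log₂ 4 − log₂ 2) = 100 / (2 − 1) = 100 ms/bit
  a = 335 − 100 × 1 = 235 ms
Then RT(8) = 235 + 100 × log₂ 8 = 235 + 100 × 3 ≈ 535.000 ms.

535 ms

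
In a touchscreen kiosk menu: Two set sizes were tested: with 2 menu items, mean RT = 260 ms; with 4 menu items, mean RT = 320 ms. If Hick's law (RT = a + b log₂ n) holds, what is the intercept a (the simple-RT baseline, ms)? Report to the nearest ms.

200 ms

b = (RT₂ − RT₁)/(log₂ n₂ − log₂ n₁) = (320 − 260)/(2 − 1) = 60 ms/bit.
Intercept: a = 260 − 60·log₂(2) = 200.000 ms.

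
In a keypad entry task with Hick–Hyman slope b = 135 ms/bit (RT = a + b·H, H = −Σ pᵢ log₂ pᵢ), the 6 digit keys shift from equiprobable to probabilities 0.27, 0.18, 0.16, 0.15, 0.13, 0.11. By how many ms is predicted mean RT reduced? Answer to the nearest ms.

9 ms

Equiprobable entropy H₀ = log₂ 6 = 2.5850 bits.
Skewed entropy H = −Σ pᵢ log₂ pᵢ = 2.5218 bits.
ΔRT = b·(H₀ − H) = 135 × 0.0631 = 8.52 ms.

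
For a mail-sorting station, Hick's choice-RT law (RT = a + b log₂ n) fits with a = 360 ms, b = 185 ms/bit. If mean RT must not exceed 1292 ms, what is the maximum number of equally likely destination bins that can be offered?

32

Set 360 + 185·log₂ n ≤ 1292 → log₂ n ≤ (1292 − 360)/185 = 5.0378.
So n ≤ 2^5.0378 = 32.850; the largest integer n is 32.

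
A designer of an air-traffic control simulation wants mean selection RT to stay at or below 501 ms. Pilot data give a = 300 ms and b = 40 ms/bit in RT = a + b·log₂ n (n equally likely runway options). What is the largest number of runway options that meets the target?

32

Information budget: (501 − 300)/40 = 5.0250 bits, so n ≤ 2^5.0250 = 32.559 → at most 32.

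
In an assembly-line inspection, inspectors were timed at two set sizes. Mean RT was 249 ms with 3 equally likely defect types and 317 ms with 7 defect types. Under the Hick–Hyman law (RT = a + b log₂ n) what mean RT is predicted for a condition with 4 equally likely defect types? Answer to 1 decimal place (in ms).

272.1 ms

Fit slope and intercept:
  b = (317 − 249) / (log₂ 7 − log₂ 3) = 68 / (2.8074 − 1.5850) = 55.629 ms/bit
  a = 249 − 55.629 × 1.5850 = 160.831 ms
Then RT(4) = 160.831 + 55.629 × log₂ 4 = 160.831 + 55.629 × 2 ≈ 272.088 ms.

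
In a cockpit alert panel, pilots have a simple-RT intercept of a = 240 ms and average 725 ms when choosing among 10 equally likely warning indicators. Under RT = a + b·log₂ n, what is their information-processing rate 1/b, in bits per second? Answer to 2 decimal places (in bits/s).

6.85 bits/s

Choice component = 725 − 240 = 485 ms over log₂(10) = 3.3219 bits.
b = 485 / 3.3219 = 146.000 ms/bit, so 1/b = 6.849 bits/s.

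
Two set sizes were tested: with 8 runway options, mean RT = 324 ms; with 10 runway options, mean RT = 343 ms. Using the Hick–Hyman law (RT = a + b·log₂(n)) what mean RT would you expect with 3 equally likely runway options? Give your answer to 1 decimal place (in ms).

Fit slope and intercept:
  b = (343 − 324) / (log₂ 10 − log₂ 8) = 19 / (3.3219 − 3) = 59.019 ms/bit
  a = 324 − 59.019 × 3 = 146.942 ms
Then RT(3) = 146.942 + 59.019 × log₂ 3 = 146.942 + 59.019 × 1.5850 ≈ 240.485 ms.

240.5 ms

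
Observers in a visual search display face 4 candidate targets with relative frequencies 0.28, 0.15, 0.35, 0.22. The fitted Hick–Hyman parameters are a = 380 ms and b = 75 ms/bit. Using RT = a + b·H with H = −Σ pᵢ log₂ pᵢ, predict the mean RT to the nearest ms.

525 ms

H = 0.28·log₂(1/0.28) + 0.15·log₂(1/0.15) + 0.35·log₂(1/0.35) + 0.22·log₂(1/0.22) = 1.9354 bits.
RT = 380 + 75 × 1.9354 = 525.16 ms.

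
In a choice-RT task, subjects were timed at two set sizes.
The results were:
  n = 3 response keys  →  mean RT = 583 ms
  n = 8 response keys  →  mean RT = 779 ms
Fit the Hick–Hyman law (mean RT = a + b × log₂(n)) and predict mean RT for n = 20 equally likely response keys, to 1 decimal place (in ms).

962.1 ms

RT is linear in log₂ n, so two points fix the line:
  b = (779 − 583) / (log₂ 8 − log₂ 3) = 196 / (3 − 1.5850) = 138.512 ms/bit
  a = 583 − 138.512 × 1.5850 = 363.463 ms
Then RT(20) = 363.463 + 138.512 × log₂ 20 = 363.463 + 138.512 × 4.3219 ≈ 962.103 ms.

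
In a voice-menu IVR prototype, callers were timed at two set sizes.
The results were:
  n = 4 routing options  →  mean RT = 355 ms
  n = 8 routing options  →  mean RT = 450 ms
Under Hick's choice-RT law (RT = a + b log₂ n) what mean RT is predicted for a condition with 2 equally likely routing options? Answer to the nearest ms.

260 ms

Solve the two-equation system in a and b:
  b = (450 − 355) / (log₂ 8 − log₂ 4) = 95 / (3 − 2) = 95 ms/bit
  a = 355 − 95 × 2 = 165 ms
Then RT(2) = 165 + 95 × log₂ 2 = 165 + 95 × 1 ≈ 260.000 ms.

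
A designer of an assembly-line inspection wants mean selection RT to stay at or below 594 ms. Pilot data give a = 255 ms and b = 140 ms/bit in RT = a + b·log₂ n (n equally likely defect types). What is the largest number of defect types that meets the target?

Information budget: (594 − 255)/140 = 2.4214 bits, so n ≤ 2^2.4214 = 5.357 → at most 5.

5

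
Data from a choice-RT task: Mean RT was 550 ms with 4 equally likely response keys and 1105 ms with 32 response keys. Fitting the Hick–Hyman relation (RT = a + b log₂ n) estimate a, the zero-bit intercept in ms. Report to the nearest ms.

The slope on a log₂ axis is (1105 − 550) / (5 − 2) = 185 ms/bit.
Intercept: a = 550 − 185·log₂(4) = 180.000 ms.

180 ms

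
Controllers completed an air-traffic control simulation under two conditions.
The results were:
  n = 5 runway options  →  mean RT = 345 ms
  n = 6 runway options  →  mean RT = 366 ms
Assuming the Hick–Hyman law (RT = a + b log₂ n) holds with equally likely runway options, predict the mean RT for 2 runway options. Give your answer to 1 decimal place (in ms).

239.5 ms

RT is linear in log₂ n, so two points fix the line:
  b = (366 − 345) / (log₂ 6 − log₂ 5) = 21 / (2.5850 − 2.3219) = 79.837 ms/bit
  a = 345 − 79.837 × 2.3219 = 159.623 ms
Then RT(2) = 159.623 + 79.837 × log₂ 2 = 159.623 + 79.837 × 1 ≈ 239.461 ms.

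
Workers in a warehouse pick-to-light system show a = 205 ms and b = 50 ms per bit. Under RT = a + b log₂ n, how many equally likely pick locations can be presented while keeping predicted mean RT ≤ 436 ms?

Information budget: (436 − 205)/50 = 4.6200 bits, so n ≤ 2^4.6200 = 24.590 → at most 24.

24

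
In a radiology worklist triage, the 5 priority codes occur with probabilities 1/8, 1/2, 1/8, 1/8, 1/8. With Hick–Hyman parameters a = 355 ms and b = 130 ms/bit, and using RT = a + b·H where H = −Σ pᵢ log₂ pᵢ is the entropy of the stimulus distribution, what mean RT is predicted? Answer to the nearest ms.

615 ms

Each term −pᵢ log₂ pᵢ: 0.125·3 + 0.5·1 + 0.125·3 + 0.125·3 + 0.125·3; summed, H = 2.000 bits.
Mean RT = a + bH = 355 + 130·2.000 = 615.00 ms.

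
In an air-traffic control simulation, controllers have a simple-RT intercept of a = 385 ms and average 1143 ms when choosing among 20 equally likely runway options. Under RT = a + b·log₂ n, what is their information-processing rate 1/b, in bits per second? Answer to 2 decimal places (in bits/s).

5.70 bits/s

Choice component = 1143 − 385 = 758 ms over log₂(20) = 4.3219 bits.
b = 758 / 4.3219 = 175.385 ms/bit, so 1/b = 5.702 bits/s.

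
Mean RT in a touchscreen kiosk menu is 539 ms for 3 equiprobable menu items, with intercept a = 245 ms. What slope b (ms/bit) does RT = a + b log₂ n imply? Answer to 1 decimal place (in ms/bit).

185.5 ms/bit

3 alternatives carry log₂ 3 = 1.5850 bits; the choice cost is 539 − 245 = 294 ms, so b = 294/1.5850 = 185.493 ms/bit.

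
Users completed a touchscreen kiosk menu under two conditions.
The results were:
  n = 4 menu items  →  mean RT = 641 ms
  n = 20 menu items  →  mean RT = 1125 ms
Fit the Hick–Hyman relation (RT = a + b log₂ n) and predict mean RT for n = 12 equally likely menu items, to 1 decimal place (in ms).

With log₂ n on the abscissa the relation is linear; from the two conditions:
  b = (1125 − 641) / (log₂ 20 − log₂ 4) = 484 / (4.3219 − 2) = 208.447 ms/bit
  a = 641 − 208.447 × 2 = 224.105 ms
Then RT(12) = 224.105 + 208.447 × log₂ 12 = 224.105 + 208.447 × 3.5850 ≈ 971.381 ms.

971.4 ms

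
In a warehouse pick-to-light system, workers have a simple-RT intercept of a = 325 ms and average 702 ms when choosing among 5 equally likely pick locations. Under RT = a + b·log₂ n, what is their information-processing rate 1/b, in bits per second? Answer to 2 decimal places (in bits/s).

6.16 bits/s

Choice component = 702 − 325 = 377 ms over log₂(5) = 2.3219 bits.
b = 377 / 2.3219 = 162.365 ms/bit, so 1/b = 6.159 bits/s.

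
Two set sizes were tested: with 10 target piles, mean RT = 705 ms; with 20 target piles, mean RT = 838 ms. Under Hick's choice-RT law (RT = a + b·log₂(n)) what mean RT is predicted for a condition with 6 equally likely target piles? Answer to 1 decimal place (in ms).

RT is linear in log₂ n, so two points fix the line:
  b = (838 − 705) / (log₂ 20 − log₂ 10) = 133 / (4.3219 − 3.3219) = 133.000 ms/bit
  a = 705 − 133.000 × 3.3219 = 263.184 ms
Then RT(6) = 263.184 + 133.000 × log₂ 6 = 263.184 + 133.000 × 2.5850 ≈ 606.984 ms.

607.0 ms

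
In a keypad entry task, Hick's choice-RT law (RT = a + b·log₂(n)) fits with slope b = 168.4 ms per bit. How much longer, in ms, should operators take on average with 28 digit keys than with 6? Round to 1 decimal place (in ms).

Only the slope matters, since a is common to both: ΔRT = b·log₂(n₂/n₁).
log₂(28) − log₂(6) = 4.8074 − 2.5850 = 2.2224.
ΔRT = 168.4 × 2.2224 = 374.251 ms.

374.3 ms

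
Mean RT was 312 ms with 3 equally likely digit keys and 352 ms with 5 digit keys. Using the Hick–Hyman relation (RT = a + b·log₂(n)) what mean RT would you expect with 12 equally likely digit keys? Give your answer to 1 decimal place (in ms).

Solve the two-equation system in a and b:
  b = (352 − 312) / (log₂ 5 − log₂ 3) = 40 / (2.3219 − 1.5850) = 54.277 ms/bit
  a = 312 − 54.277 × 1.5850 = 225.974 ms
Then RT(12) = 225.974 + 54.277 × log₂ 12 = 225.974 + 54.277 × 3.5850 ≈ 420.553 ms.

420.6 ms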